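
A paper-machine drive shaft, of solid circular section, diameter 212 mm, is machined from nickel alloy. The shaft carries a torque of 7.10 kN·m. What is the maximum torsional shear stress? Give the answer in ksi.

J = πd⁴/32 = π(0.212)⁴/32 = 1.983×10^-4 m⁴.
τ_max = T·r/J = 7100 × 0.106 / 1.983×10^-4 = 3.795×10^6 Pa.

0.550 ksi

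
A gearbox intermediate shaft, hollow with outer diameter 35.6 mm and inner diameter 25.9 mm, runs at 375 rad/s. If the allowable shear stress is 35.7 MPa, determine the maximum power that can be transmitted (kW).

85.4 kW

J = π(d_o⁴ − d_i⁴)/32 = π(0.0356⁴ − 0.0259⁴)/32 = 1.135×10^-7 m⁴.
T_max = τ_allow·J/r = 3.57×10^7 × 1.135×10^-7 / 0.0178 = 227.7 N·m.
ω = 375 rad/s, so P_max = T_max·ω = 8.537×10^4 W.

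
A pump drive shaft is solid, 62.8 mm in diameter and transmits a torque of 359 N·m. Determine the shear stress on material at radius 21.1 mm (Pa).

4.96e6 Pa

J = πd⁴/32 = π(0.0628)⁴/32 = 1.527×10^-6 m⁴.
Shear stress varies linearly with radius: τ = T·r/J = 359.0 × 0.0211 / 1.527×10^-6 = 4.961×10^6 Pa.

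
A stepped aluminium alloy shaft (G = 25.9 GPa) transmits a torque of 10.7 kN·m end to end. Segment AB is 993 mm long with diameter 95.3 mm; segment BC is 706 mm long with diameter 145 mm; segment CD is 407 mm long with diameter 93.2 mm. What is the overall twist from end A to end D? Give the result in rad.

0.0801 rad

J_AB = π(0.0953)⁴/32 = 8.10×10^-6 m⁴; J_BC = π(0.145)⁴/32 = 4.34×10^-5 m⁴; J_CD = π(0.0932)⁴/32 = 7.41×10^-6 m⁴.
θ = (T/G)·Σ L_i/J_i = (10700/25.9×10⁹)·(0.993/8.10×10^-6 + 0.706/4.34×10^-5 + 0.407/7.41×10^-6) = 0.08008 rad.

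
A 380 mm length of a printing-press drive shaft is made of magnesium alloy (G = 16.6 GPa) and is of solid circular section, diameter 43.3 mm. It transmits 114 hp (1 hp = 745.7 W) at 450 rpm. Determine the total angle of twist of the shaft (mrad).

ω = 2π·450/60 = 47.12 rad/s, so T = P/ω = 114×745.7 / 47.12 = 1804 N·m.
J = πd⁴/32 = π(0.0433)⁴/32 = 3.451×10^-7 m⁴.
θ = T·L/(G·J) = 1804 × 0.380 / (16.6×10⁹ × 3.451×10^-7) = 0.1197 rad.

120 mrad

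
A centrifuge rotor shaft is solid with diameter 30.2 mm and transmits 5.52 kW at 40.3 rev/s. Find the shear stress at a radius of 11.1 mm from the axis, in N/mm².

2.96 N/mm²

ω = 2π·40.3 = 253.2 rad/s, so T = P/ω = 5.52×10³ / 253.2 = 21.80 N·m.
J = πd⁴/32 = π(0.0302)⁴/32 = 8.166×10^-8 m⁴.
Shear stress varies linearly with radius: τ = T·r/J = 21.80 × 0.0111 / 8.166×10^-8 = 2.963×10^6 Pa.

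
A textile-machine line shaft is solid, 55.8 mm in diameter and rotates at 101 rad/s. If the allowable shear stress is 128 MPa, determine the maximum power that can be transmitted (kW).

J = πd⁴/32 = π(0.0558)⁴/32 = 9.518×10^-7 m⁴.
T_max = τ_allow·J/r = 1.28×10^8 × 9.518×10^-7 / 0.0279 = 4367 N·m.
ω = 101 rad/s, so P_max = T_max·ω = 4.410×10^5 W.

441 kW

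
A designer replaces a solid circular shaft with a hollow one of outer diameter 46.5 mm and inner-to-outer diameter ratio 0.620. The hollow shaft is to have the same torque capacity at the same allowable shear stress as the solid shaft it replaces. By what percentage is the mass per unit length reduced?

Equal τ_max and T ⇒ the solid shaft needs d_s³ = d_o³(1−k⁴), so d_s = 46.5·(1−0.620⁴)^(1/3) = 44.09 mm.
Area ratio A_h/A_s = d_o²(1−k²)/d_s² = (1−k²)/(1−k⁴)^(2/3) = 0.6848.
Mass saving = 1 − 0.6848 = 31.5 %.

31.5 %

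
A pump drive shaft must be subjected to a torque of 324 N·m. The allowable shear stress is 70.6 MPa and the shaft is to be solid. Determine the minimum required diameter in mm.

For a solid shaft τ_max = 16T/(πd³), so d = (16T/(π τ_allow))^(1/3) = (16·324.0/(π·7.06×10^7))^(1/3) = 0.02859 m.

28.6 mm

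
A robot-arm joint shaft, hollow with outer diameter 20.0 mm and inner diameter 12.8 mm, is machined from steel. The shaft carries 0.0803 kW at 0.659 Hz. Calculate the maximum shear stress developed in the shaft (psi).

ω = 2π·0.659 = 4.141 rad/s, so T = P/ω = 0.0803×10³ / 4.141 = 19.39 N·m.
J = π(d_o⁴ − d_i⁴)/32 = π(0.0200⁴ − 0.0128⁴)/32 = 1.307×10^-8 m⁴.
τ_max = T·r/J = 19.39 × 0.0100 / 1.307×10^-8 = 1.484×10^7 Pa.

2150 psi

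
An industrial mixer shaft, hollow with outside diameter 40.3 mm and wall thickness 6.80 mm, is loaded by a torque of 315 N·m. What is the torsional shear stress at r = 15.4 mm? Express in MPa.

J = π(d_o⁴ − d_i⁴)/32 = π(0.0403⁴ − 0.0267⁴)/32 = 2.091×10^-7 m⁴.
Shear stress varies linearly with radius: τ = T·r/J = 315.0 × 0.0154 / 2.091×10^-7 = 2.320×10^7 Pa.

23.2 MPa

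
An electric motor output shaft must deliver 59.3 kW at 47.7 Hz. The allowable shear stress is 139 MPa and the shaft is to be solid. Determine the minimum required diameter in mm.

19.4 mm

ω = 2π·47.7 = 299.7 rad/s, so T = P/ω = 59.3×10³ / 299.7 = 197.9 N·m.
For a solid shaft τ_max = 16T/(πd³), so d = (16T/(π τ_allow))^(1/3) = (16·197.9/(π·1.39×10^8))^(1/3) = 0.01935 m.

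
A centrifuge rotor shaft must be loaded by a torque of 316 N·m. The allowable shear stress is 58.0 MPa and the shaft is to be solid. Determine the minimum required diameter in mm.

30.3 mm

For a solid shaft τ_max = 16T/(πd³), so d = (16T/(π τ_allow))^(1/3) = (16·316.0/(π·5.80×10^7))^(1/3) = 0.03027 m.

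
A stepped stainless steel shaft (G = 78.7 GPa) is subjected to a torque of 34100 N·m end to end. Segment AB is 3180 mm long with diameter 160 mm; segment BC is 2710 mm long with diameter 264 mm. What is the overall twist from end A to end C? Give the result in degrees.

1.37°

J_AB = π(0.160)⁴/32 = 6.43×10^-5 m⁴; J_BC = π(0.264)⁴/32 = 4.77×10^-4 m⁴.
θ = (T/G)·Σ L_i/J_i = (34100/78.7×10⁹)·(3.18/6.43×10^-5 + 2.71/4.77×10^-4) = 0.02388 rad.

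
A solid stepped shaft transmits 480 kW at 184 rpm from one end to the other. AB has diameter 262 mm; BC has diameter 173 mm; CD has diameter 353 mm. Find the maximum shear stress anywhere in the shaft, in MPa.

ω = 2π·184/60 = 19.27 rad/s, so T = P/ω = 480×10³ / 19.27 = 24910 N·m.
Under the same torque, τ_max = 16T/(πd³) is largest where d is smallest — segment BC (d = 173 mm).
τ_max = 16·24910/(π·(0.173)³) = 2.450×10^7 Pa.

24.5 MPa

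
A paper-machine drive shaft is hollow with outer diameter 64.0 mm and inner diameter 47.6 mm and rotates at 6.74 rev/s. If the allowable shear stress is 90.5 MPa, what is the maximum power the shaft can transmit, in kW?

J = π(d_o⁴ − d_i⁴)/32 = π(0.0640⁴ − 0.0476⁴)/32 = 1.143×10^-6 m⁴.
T_max = τ_allow·J/r = 9.05×10^7 × 1.143×10^-6 / 0.0320 = 3233 N·m.
ω = 2π·6.74 = 42.35 rad/s, so P_max = T_max·ω = 1.369×10^5 W.

137 kW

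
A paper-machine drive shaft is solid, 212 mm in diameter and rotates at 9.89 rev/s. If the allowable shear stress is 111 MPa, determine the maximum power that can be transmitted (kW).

12900 kW

J = πd⁴/32 = π(0.212)⁴/32 = 1.983×10^-4 m⁴.
T_max = τ_allow·J/r = 1.11×10^8 × 1.983×10^-4 / 0.106 = 207700 N·m.
ω = 2π·9.89 = 62.14 rad/s, so P_max = T_max·ω = 1.290×10^7 W.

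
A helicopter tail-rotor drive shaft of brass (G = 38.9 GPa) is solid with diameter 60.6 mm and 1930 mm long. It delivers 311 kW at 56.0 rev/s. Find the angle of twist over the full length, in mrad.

ω = 2π·56.0 = 351.9 rad/s, so T = P/ω = 311×10³ / 351.9 = 883.9 N·m.
J = πd⁴/32 = π(0.0606)⁴/32 = 1.324×10^-6 m⁴.
θ = T·L/(G·J) = 883.9 × 1.93 / (38.9×10⁹ × 1.324×10^-6) = 0.03312 rad.

33.1 mrad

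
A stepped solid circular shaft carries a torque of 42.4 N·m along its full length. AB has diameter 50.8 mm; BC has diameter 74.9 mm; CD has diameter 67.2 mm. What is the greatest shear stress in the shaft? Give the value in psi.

239 psi

Under the same torque, τ_max = 16T/(πd³) is largest where d is smallest — segment AB (d = 50.8 mm).
τ_max = 16·42.40/(π·(0.0508)³) = 1.647×10^6 Pa.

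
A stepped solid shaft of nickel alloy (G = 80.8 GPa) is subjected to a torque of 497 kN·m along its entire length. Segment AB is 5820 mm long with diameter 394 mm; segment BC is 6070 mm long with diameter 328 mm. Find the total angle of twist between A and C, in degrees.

2.75°

J_AB = π(0.394)⁴/32 = 2.37×10^-3 m⁴; J_BC = π(0.328)⁴/32 = 1.14×10^-3 m⁴.
θ = (T/G)·Σ L_i/J_i = (497000/80.8×10⁹)·(5.82/2.37×10^-3 + 6.07/1.14×10^-3) = 0.04799 rad.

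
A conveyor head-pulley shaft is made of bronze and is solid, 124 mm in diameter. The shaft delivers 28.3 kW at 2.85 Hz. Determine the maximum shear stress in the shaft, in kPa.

4220 kPa

ω = 2π·2.85 = 17.91 rad/s, so T = P/ω = 28.3×10³ / 17.91 = 1580 N·m.
J = πd⁴/32 = π(0.124)⁴/32 = 2.321×10^-5 m⁴.
τ_max = T·r/J = 1580 × 0.0620 / 2.321×10^-5 = 4.221×10^6 Pa.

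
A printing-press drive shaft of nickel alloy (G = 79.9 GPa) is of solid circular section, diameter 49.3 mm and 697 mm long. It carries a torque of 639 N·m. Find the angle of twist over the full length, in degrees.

0.551°

J = πd⁴/32 = π(0.0493)⁴/32 = 5.799×10^-7 m⁴.
θ = T·L/(G·J) = 639.0 × 0.697 / (79.9×10⁹ × 5.799×10^-7) = 9.612×10^-3 rad.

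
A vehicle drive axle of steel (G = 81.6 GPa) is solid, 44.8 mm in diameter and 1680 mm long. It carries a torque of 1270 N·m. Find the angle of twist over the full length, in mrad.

66.1 mrad

J = πd⁴/32 = π(0.0448)⁴/32 = 3.955×10^-7 m⁴.
θ = T·L/(G·J) = 1270 × 1.68 / (81.6×10⁹ × 3.955×10^-7) = 0.06612 rad.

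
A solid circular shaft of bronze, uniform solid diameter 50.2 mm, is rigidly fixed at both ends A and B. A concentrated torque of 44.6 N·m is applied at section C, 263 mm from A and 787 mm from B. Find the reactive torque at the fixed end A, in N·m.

33.4 N·m

With uniform GJ and both ends fixed, compatibility θ_AC = θ_CB gives T_A·a = T_B·b, together with T_A + T_B = T₀.
T_A = T₀·b/(a+b) = 44.60·787/1050 = 33.43 N·m; T_B = 11.17 N·m.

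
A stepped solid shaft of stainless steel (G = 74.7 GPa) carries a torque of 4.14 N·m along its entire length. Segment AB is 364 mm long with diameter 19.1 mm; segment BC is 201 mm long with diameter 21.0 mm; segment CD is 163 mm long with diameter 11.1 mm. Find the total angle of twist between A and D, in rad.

0.00819 rad

J_AB = π(0.0191)⁴/32 = 1.31×10^-8 m⁴; J_BC = π(0.0210)⁴/32 = 1.91×10^-8 m⁴; J_CD = π(0.0111)⁴/32 = 1.49×10^-9 m⁴.
θ = (T/G)·Σ L_i/J_i = (4.140/74.7×10⁹)·(0.364/1.31×10^-8 + 0.201/1.91×10^-8 + 0.163/1.49×10^-9) = 8.189×10^-3 rad.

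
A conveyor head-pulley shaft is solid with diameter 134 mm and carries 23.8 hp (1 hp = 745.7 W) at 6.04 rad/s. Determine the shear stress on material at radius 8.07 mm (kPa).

ω = 6.04 rad/s, so T = P/ω = 23.8×745.7 / 6.040 = 2938 N·m.
J = πd⁴/32 = π(0.134)⁴/32 = 3.165×10^-5 m⁴.
Shear stress varies linearly with radius: τ = T·r/J = 2938 × 0.00807 / 3.165×10^-5 = 7.491×10^5 Pa.

749 kPa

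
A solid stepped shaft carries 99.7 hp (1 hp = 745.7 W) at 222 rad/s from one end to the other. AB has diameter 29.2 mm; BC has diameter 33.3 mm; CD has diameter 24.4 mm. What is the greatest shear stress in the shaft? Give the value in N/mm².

117 N/mm²

ω = 222 rad/s, so T = P/ω = 99.7×745.7 / 222.0 = 334.9 N·m.
Under the same torque, τ_max = 16T/(πd³) is largest where d is smallest — segment CD (d = 24.4 mm).
τ_max = 16·334.9/(π·(0.0244)³) = 1.174×10^8 Pa.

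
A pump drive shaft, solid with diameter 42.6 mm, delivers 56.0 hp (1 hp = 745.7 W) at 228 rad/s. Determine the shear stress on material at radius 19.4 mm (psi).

ω = 228 rad/s, so T = P/ω = 56.0×745.7 / 228.0 = 183.2 N·m.
J = πd⁴/32 = π(0.0426)⁴/32 = 3.233×10^-7 m⁴.
Shear stress varies linearly with radius: τ = T·r/J = 183.2 × 0.0194 / 3.233×10^-7 = 1.099×10^7 Pa.

1590 psi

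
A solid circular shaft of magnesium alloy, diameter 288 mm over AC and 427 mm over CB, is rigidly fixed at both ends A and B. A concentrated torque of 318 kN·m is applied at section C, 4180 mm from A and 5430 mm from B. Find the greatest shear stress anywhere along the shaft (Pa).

Compatibility: T_A·a/J_AC = T_B·b/J_CB with T_A + T_B = T₀.
J_AC = 6.75×10^-4 m⁴, J_CB = 3.26×10^-3 m⁴, so T_A = T₀·(J_AC/a)/((J_AC/a)+(J_CB/b)) = 67380 N·m, T_B = 250600 N·m.
τ in each portion: τ_AC = 1.44×10^7 Pa, τ_CB = 1.64×10^7 Pa; maximum is in CB.
τ_max = T_CB·r/J = 250600·0.213/3.26×10^-3 = 1.639×10^7 Pa.

1.64e7 Pa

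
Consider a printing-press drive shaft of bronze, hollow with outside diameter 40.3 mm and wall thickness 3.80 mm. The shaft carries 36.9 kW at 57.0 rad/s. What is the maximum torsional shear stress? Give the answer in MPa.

ω = 57.0 rad/s, so T = P/ω = 36.9×10³ / 57.00 = 647.4 N·m.
J = π(d_o⁴ − d_i⁴)/32 = π(0.0403⁴ − 0.0327⁴)/32 = 1.467×10^-7 m⁴.
τ_max = T·r/J = 647.4 × 0.0201 / 1.467×10^-7 = 8.892×10^7 Pa.

88.9 MPa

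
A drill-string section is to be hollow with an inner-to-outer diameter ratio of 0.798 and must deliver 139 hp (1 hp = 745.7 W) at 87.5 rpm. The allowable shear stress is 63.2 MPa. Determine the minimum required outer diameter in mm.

ω = 2π·87.5/60 = 9.163 rad/s, so T = P/ω = 139×745.7 / 9.163 = 11310 N·m.
For a hollow shaft with d_i/d_o = 0.798: τ_max = 16T/(π d_o³ (1−k⁴)), so d_o = [16T/(π τ_allow (1−k⁴))]^(1/3) = [16·11310/(π·6.32×10^7·0.5945)]^(1/3) = 0.1153 m.

115 mm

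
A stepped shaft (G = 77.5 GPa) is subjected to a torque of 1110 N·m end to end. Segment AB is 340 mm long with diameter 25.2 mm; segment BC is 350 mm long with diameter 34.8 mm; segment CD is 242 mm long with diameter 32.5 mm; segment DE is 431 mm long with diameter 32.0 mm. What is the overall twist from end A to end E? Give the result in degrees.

J_AB = π(0.0252)⁴/32 = 3.96×10^-8 m⁴; J_BC = π(0.0348)⁴/32 = 1.44×10^-7 m⁴; J_CD = π(0.0325)⁴/32 = 1.10×10^-7 m⁴; J_DE = π(0.0320)⁴/32 = 1.03×10^-7 m⁴.
θ = (T/G)·Σ L_i/J_i = (1110/77.5×10⁹)·(0.340/3.96×10^-8 + 0.350/1.44×10^-7 + 0.242/1.10×10^-7 + 0.431/1.03×10^-7) = 0.2494 rad.

14.3°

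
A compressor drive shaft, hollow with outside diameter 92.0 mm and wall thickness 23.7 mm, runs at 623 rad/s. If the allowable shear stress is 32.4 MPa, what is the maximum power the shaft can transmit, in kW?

J = π(d_o⁴ − d_i⁴)/32 = π(0.0920⁴ − 0.0446⁴)/32 = 6.645×10^-6 m⁴.
T_max = τ_allow·J/r = 3.24×10^7 × 6.645×10^-6 / 0.0460 = 4680 N·m.
ω = 623 rad/s, so P_max = T_max·ω = 2.916×10^6 W.

2920 kW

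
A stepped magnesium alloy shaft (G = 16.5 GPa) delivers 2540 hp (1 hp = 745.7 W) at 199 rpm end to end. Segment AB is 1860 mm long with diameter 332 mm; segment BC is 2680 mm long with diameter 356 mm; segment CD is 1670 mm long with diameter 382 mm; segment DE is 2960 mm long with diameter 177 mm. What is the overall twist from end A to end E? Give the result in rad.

0.192 rad

ω = 2π·199/60 = 20.84 rad/s, so T = P/ω = 2540×745.7 / 20.84 = 90890 N·m.
J_AB = π(0.332)⁴/32 = 1.19×10^-3 m⁴; J_BC = π(0.356)⁴/32 = 1.58×10^-3 m⁴; J_CD = π(0.382)⁴/32 = 2.09×10^-3 m⁴; J_DE = π(0.177)⁴/32 = 9.64×10^-5 m⁴.
θ = (T/G)·Σ L_i/J_i = (90890/16.5×10⁹)·(1.86/1.19×10^-3 + 2.68/1.58×10^-3 + 1.67/2.09×10^-3 + 2.96/9.64×10^-5) = 0.1916 rad.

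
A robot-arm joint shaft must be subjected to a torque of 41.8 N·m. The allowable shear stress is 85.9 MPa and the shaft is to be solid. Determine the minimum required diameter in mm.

13.5 mm

For a solid shaft τ_max = 16T/(πd³), so d = (16T/(π τ_allow))^(1/3) = (16·41.80/(π·8.59×10^7))^(1/3) = 0.01353 m.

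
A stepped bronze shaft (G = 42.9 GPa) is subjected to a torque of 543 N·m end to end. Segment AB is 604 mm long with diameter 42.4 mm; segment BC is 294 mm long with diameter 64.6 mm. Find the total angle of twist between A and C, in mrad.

J_AB = π(0.0424)⁴/32 = 3.17×10^-7 m⁴; J_BC = π(0.0646)⁴/32 = 1.71×10^-6 m⁴.
θ = (T/G)·Σ L_i/J_i = (543.0/42.9×10⁹)·(0.604/3.17×10^-7 + 0.294/1.71×10^-6) = 0.02627 rad.

26.3 mrad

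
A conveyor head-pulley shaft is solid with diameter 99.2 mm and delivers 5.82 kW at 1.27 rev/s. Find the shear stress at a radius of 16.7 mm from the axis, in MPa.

ω = 2π·1.27 = 7.980 rad/s, so T = P/ω = 5.82×10³ / 7.980 = 729.4 N·m.
J = πd⁴/32 = π(0.0992)⁴/32 = 9.507×10^-6 m⁴.
Shear stress varies linearly with radius: τ = T·r/J = 729.4 × 0.0167 / 9.507×10^-6 = 1.281×10^6 Pa.

1.28 MPa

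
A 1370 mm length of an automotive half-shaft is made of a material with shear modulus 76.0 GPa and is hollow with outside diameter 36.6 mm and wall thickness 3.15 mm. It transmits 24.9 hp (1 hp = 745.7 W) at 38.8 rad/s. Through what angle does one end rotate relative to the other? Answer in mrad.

ω = 38.8 rad/s, so T = P/ω = 24.9×745.7 / 38.80 = 478.6 N·m.
J = π(d_o⁴ − d_i⁴)/32 = π(0.0366⁴ − 0.0303⁴)/32 = 9.342×10^-8 m⁴.
θ = T·L/(G·J) = 478.6 × 1.37 / (76.0×10⁹ × 9.342×10^-8) = 0.09235 rad.

92.3 mrad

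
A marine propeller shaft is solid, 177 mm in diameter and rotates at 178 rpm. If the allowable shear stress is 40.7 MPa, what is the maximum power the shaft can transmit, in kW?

826 kW

J = πd⁴/32 = π(0.177)⁴/32 = 9.636×10^-5 m⁴.
T_max = τ_allow·J/r = 4.07×10^7 × 9.636×10^-5 / 0.0885 = 44310 N·m.
ω = 2π·178/60 = 18.64 rad/s, so P_max = T_max·ω = 8.260×10^5 W.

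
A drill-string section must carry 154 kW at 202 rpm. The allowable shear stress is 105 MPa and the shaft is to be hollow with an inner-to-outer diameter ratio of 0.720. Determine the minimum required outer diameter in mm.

ω = 2π·202/60 = 21.15 rad/s, so T = P/ω = 154×10³ / 21.15 = 7280 N·m.
For a hollow shaft with d_i/d_o = 0.720: τ_max = 16T/(π d_o³ (1−k⁴)), so d_o = [16T/(π τ_allow (1−k⁴))]^(1/3) = [16·7280/(π·1.05×10^8·0.7313)]^(1/3) = 0.07845 m.

78.5 mm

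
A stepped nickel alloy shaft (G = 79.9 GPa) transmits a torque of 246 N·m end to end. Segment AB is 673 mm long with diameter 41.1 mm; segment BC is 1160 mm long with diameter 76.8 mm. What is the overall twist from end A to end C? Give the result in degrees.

0.484°

J_AB = π(0.0411)⁴/32 = 2.80×10^-7 m⁴; J_BC = π(0.0768)⁴/32 = 3.42×10^-6 m⁴.
θ = (T/G)·Σ L_i/J_i = (246.0/79.9×10⁹)·(0.673/2.80×10^-7 + 1.16/3.42×10^-6) = 8.442×10^-3 rad.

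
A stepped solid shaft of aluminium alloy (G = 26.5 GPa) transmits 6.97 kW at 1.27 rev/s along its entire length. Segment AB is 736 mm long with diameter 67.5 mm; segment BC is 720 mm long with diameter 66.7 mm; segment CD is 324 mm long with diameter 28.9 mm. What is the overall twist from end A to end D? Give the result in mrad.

180 mrad

ω = 2π·1.27 = 7.980 rad/s, so T = P/ω = 6.97×10³ / 7.980 = 873.5 N·m.
J_AB = π(0.0675)⁴/32 = 2.04×10^-6 m⁴; J_BC = π(0.0667)⁴/32 = 1.94×10^-6 m⁴; J_CD = π(0.0289)⁴/32 = 6.85×10^-8 m⁴.
θ = (T/G)·Σ L_i/J_i = (873.5/26.5×10⁹)·(0.736/2.04×10^-6 + 0.720/1.94×10^-6 + 0.324/6.85×10^-8) = 0.1801 rad.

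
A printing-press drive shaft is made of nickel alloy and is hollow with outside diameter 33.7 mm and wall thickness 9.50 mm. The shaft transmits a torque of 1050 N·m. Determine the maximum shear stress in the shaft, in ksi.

J = π(d_o⁴ − d_i⁴)/32 = π(0.0337⁴ − 0.0147⁴)/32 = 1.220×10^-7 m⁴.
τ_max = T·r/J = 1050 × 0.0169 / 1.220×10^-7 = 1.450×10^8 Pa.

21.0 ksi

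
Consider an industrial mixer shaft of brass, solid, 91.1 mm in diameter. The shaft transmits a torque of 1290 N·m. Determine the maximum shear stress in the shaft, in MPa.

8.69 MPa

J = πd⁴/32 = π(0.0911)⁴/32 = 6.762×10^-6 m⁴.
τ_max = T·r/J = 1290 × 0.0456 / 6.762×10^-6 = 8.690×10^6 Pa.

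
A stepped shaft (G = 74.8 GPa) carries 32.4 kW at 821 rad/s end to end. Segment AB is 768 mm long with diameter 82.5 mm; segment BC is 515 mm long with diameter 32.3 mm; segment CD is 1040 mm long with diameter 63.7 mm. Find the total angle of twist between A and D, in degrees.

ω = 821 rad/s, so T = P/ω = 32.4×10³ / 821.0 = 39.46 N·m.
J_AB = π(0.0825)⁴/32 = 4.55×10^-6 m⁴; J_BC = π(0.0323)⁴/32 = 1.07×10^-7 m⁴; J_CD = π(0.0637)⁴/32 = 1.62×10^-6 m⁴.
θ = (T/G)·Σ L_i/J_i = (39.46/74.8×10⁹)·(0.768/4.55×10^-6 + 0.515/1.07×10^-7 + 1.04/1.62×10^-6) = 2.971×10^-3 rad.

0.170°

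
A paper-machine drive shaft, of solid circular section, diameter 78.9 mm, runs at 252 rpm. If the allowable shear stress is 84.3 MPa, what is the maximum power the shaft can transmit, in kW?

J = πd⁴/32 = π(0.0789)⁴/32 = 3.805×10^-6 m⁴.
T_max = τ_allow·J/r = 8.43×10^7 × 3.805×10^-6 / 0.0395 = 8130 N·m.
ω = 2π·252/60 = 26.39 rad/s, so P_max = T_max·ω = 2.145×10^5 W.

215 kW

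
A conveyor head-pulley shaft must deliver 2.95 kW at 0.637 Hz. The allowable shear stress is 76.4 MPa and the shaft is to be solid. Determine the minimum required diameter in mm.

36.6 mm

ω = 2π·0.637 = 4.002 rad/s, so T = P/ω = 2.95×10³ / 4.002 = 737.1 N·m.
For a solid shaft τ_max = 16T/(πd³), so d = (16T/(π τ_allow))^(1/3) = (16·737.1/(π·7.64×10^7))^(1/3) = 0.03663 m.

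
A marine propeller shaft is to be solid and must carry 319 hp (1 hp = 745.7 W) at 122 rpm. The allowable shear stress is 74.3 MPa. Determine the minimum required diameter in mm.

ω = 2π·122/60 = 12.78 rad/s, so T = P/ω = 319×745.7 / 12.78 = 18620 N·m.
For a solid shaft τ_max = 16T/(πd³), so d = (16T/(π τ_allow))^(1/3) = (16·18620/(π·7.43×10^7))^(1/3) = 0.1085 m.

108 mm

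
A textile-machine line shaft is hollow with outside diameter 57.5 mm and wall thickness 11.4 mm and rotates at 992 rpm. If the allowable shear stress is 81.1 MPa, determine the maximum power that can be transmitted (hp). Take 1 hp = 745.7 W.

366 hp

J = π(d_o⁴ − d_i⁴)/32 = π(0.0575⁴ − 0.0347⁴)/32 = 9.308×10^-7 m⁴.
T_max = τ_allow·J/r = 8.11×10^7 × 9.308×10^-7 / 0.0288 = 2626 N·m.
ω = 2π·992/60 = 103.9 rad/s, so P_max = T_max·ω = 2.728×10^5 W.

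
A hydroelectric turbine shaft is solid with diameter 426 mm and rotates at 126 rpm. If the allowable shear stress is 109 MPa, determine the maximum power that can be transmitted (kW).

J = πd⁴/32 = π(0.426)⁴/32 = 3.233×10^-3 m⁴.
T_max = τ_allow·J/r = 1.09×10^8 × 3.233×10^-3 / 0.213 = 1.655e6 N·m.
ω = 2π·126/60 = 13.19 rad/s, so P_max = T_max·ω = 2.183×10^7 W.

21800 kW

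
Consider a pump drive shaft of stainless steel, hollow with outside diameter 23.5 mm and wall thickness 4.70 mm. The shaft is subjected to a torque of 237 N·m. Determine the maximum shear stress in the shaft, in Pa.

J = π(d_o⁴ − d_i⁴)/32 = π(0.0235⁴ − 0.0141⁴)/32 = 2.606×10^-8 m⁴.
τ_max = T·r/J = 237.0 × 0.0118 / 2.606×10^-8 = 1.069×10^8 Pa.

1.07e8 Pa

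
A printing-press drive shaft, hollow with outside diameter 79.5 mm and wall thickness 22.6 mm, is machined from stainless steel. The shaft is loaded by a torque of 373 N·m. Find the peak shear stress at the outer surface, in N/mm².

J = π(d_o⁴ − d_i⁴)/32 = π(0.0795⁴ − 0.0343⁴)/32 = 3.786×10^-6 m⁴.
τ_max = T·r/J = 373.0 × 0.0398 / 3.786×10^-6 = 3.916×10^6 Pa.

3.92 N/mm²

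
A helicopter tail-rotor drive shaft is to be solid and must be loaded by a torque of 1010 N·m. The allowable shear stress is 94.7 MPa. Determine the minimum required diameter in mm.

37.9 mm

For a solid shaft τ_max = 16T/(πd³), so d = (16T/(π τ_allow))^(1/3) = (16·1010/(π·9.47×10^7))^(1/3) = 0.03787 m.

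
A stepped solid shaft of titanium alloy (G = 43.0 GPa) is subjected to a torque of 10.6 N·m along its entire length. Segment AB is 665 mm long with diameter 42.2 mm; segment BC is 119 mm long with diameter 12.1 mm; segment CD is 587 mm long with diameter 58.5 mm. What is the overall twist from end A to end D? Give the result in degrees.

J_AB = π(0.0422)⁴/32 = 3.11×10^-7 m⁴; J_BC = π(0.0121)⁴/32 = 2.10×10^-9 m⁴; J_CD = π(0.0585)⁴/32 = 1.15×10^-6 m⁴.
θ = (T/G)·Σ L_i/J_i = (10.60/43.0×10⁹)·(0.665/3.11×10^-7 + 0.119/2.10×10^-9 + 0.587/1.15×10^-6) = 0.01459 rad.

0.836°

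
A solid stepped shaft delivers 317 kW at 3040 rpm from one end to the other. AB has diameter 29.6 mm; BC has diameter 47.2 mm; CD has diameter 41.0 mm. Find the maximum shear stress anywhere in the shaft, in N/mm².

ω = 2π·3040/60 = 318.3 rad/s, so T = P/ω = 317×10³ / 318.3 = 995.8 N·m.
Under the same torque, τ_max = 16T/(πd³) is largest where d is smallest — segment AB (d = 29.6 mm).
τ_max = 16·995.8/(π·(0.0296)³) = 1.955×10^8 Pa.

196 N/mm²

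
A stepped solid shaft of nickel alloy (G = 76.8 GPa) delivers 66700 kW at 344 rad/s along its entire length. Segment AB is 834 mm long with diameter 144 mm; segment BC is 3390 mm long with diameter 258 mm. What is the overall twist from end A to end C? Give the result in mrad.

ω = 344 rad/s, so T = P/ω = 66700×10³ / 344.0 = 193900 N·m.
J_AB = π(0.144)⁴/32 = 4.22×10^-5 m⁴; J_BC = π(0.258)⁴/32 = 4.35×10^-4 m⁴.
θ = (T/G)·Σ L_i/J_i = (193900/76.8×10⁹)·(0.834/4.22×10^-5 + 3.39/4.35×10^-4) = 0.06956 rad.

69.6 mrad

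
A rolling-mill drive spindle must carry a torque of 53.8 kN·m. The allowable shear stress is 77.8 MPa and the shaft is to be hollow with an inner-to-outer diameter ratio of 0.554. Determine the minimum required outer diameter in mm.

157 mm

For a hollow shaft with d_i/d_o = 0.554: τ_max = 16T/(π d_o³ (1−k⁴)), so d_o = [16T/(π τ_allow (1−k⁴))]^(1/3) = [16·53800/(π·7.78×10^7·0.9058)]^(1/3) = 0.1572 m.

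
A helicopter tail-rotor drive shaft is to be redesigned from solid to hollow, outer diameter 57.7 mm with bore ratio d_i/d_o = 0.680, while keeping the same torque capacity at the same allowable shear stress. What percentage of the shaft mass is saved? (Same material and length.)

36.9 %

Equal τ_max and T ⇒ the solid shaft needs d_s³ = d_o³(1−k⁴), so d_s = 57.7·(1−0.680⁴)^(1/3) = 53.25 mm.
Area ratio A_h/A_s = d_o²(1−k²)/d_s² = (1−k²)/(1−k⁴)^(2/3) = 0.6311.
Mass saving = 1 − 0.6311 = 36.9 %.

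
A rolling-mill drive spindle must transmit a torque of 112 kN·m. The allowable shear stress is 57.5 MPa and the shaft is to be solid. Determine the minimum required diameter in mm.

215 mm

For a solid shaft τ_max = 16T/(πd³), so d = (16T/(π τ_allow))^(1/3) = (16·112000/(π·5.75×10^7))^(1/3) = 0.2149 m.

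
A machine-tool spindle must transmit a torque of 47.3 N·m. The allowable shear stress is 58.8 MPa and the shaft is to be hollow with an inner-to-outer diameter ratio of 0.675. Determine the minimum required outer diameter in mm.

17.3 mm

For a hollow shaft with d_i/d_o = 0.675: τ_max = 16T/(π d_o³ (1−k⁴)), so d_o = [16T/(π τ_allow (1−k⁴))]^(1/3) = [16·47.30/(π·5.88×10^7·0.7924)]^(1/3) = 0.01729 m.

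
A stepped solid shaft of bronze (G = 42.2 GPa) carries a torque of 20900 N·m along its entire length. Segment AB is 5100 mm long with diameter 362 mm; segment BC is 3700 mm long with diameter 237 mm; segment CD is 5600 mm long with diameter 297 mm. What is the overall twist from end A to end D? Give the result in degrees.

0.633°

J_AB = π(0.362)⁴/32 = 1.69×10^-3 m⁴; J_BC = π(0.237)⁴/32 = 3.10×10^-4 m⁴; J_CD = π(0.297)⁴/32 = 7.64×10^-4 m⁴.
θ = (T/G)·Σ L_i/J_i = (20900/42.2×10⁹)·(5.10/1.69×10^-3 + 3.70/3.10×10^-4 + 5.60/7.64×10^-4) = 0.01105 rad.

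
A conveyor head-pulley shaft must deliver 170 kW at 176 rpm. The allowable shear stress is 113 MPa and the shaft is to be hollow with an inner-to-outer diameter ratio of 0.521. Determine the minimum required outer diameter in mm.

76.6 mm

ω = 2π·176/60 = 18.43 rad/s, so T = P/ω = 170×10³ / 18.43 = 9224 N·m.
For a hollow shaft with d_i/d_o = 0.521: τ_max = 16T/(π d_o³ (1−k⁴)), so d_o = [16T/(π τ_allow (1−k⁴))]^(1/3) = [16·9224/(π·1.13×10^8·0.9263)]^(1/3) = 0.07656 m.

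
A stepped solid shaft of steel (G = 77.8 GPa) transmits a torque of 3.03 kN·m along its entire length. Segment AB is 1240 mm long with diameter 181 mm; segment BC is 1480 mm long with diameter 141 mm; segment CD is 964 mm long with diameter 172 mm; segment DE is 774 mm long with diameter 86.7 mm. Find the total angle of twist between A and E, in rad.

0.00781 rad

J_AB = π(0.181)⁴/32 = 1.05×10^-4 m⁴; J_BC = π(0.141)⁴/32 = 3.88×10^-5 m⁴; J_CD = π(0.172)⁴/32 = 8.59×10^-5 m⁴; J_DE = π(0.0867)⁴/32 = 5.55×10^-6 m⁴.
θ = (T/G)·Σ L_i/J_i = (3030/77.8×10⁹)·(1.24/1.05×10^-4 + 1.48/3.88×10^-5 + 0.964/8.59×10^-5 + 0.774/5.55×10^-6) = 7.815×10^-3 rad.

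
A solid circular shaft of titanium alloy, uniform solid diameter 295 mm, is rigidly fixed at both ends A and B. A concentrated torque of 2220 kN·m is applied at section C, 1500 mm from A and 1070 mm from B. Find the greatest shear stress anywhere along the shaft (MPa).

With uniform GJ and both ends fixed, compatibility θ_AC = θ_CB gives T_A·a = T_B·b, together with T_A + T_B = T₀.
T_A = T₀·b/(a+b) = 2.220e6·1070/2570 = 924300 N·m; T_B = 1.296e6 N·m.
τ in each portion: τ_AC = 1.83×10^8 Pa, τ_CB = 2.57×10^8 Pa; maximum is in CB.
τ_max = T_CB·r/J = 1.296e6·0.147/7.44×10^-4 = 2.570×10^8 Pa.

257 MPa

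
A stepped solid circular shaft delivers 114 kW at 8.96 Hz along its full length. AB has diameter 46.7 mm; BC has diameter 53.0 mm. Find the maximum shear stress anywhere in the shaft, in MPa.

ω = 2π·8.96 = 56.30 rad/s, so T = P/ω = 114×10³ / 56.30 = 2025 N·m.
Under the same torque, τ_max = 16T/(πd³) is largest where d is smallest — segment AB (d = 46.7 mm).
τ_max = 16·2025/(π·(0.0467)³) = 1.013×10^8 Pa.

101 MPa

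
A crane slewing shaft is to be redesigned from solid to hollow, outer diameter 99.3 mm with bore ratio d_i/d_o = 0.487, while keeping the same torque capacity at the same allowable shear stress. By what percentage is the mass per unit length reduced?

20.7 %

Equal τ_max and T ⇒ the solid shaft needs d_s³ = d_o³(1−k⁴), so d_s = 99.3·(1−0.487⁴)^(1/3) = 97.40 mm.
Area ratio A_h/A_s = d_o²(1−k²)/d_s² = (1−k²)/(1−k⁴)^(2/3) = 0.7928.
Mass saving = 1 − 0.7928 = 20.7 %.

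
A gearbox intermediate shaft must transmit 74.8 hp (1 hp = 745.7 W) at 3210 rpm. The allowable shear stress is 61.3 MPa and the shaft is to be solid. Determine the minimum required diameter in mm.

24.0 mm

ω = 2π·3210/60 = 336.2 rad/s, so T = P/ω = 74.8×745.7 / 336.2 = 165.9 N·m.
For a solid shaft τ_max = 16T/(πd³), so d = (16T/(π τ_allow))^(1/3) = (16·165.9/(π·6.13×10^7))^(1/3) = 0.02398 m.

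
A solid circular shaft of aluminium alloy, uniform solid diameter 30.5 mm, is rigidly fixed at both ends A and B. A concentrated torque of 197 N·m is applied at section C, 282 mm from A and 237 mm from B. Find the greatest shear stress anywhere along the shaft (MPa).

19.2 MPa

With uniform GJ and both ends fixed, compatibility θ_AC = θ_CB gives T_A·a = T_B·b, together with T_A + T_B = T₀.
T_A = T₀·b/(a+b) = 197.0·237/519.0 = 89.96 N·m; T_B = 107.0 N·m.
τ in each portion: τ_AC = 1.61×10^7 Pa, τ_CB = 1.92×10^7 Pa; maximum is in CB.
τ_max = T_CB·r/J = 107.0·0.0152/8.50×10^-8 = 1.921×10^7 Pa.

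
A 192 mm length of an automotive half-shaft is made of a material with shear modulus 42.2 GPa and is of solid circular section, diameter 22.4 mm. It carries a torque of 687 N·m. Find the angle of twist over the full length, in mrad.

J = πd⁴/32 = π(0.0224)⁴/32 = 2.472×10^-8 m⁴.
θ = T·L/(G·J) = 687.0 × 0.192 / (42.2×10⁹ × 2.472×10^-8) = 0.1265 rad.

126 mrad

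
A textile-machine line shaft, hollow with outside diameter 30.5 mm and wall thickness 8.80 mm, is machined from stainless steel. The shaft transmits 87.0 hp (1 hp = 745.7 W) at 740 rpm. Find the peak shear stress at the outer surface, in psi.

ω = 2π·740/60 = 77.49 rad/s, so T = P/ω = 87.0×745.7 / 77.49 = 837.2 N·m.
J = π(d_o⁴ − d_i⁴)/32 = π(0.0305⁴ − 0.0129⁴)/32 = 8.224×10^-8 m⁴.
τ_max = T·r/J = 837.2 × 0.0152 / 8.224×10^-8 = 1.552×10^8 Pa.

22500 psi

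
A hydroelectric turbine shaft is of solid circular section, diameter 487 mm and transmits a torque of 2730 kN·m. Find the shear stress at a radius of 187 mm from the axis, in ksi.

13.4 ksi

J = πd⁴/32 = π(0.487)⁴/32 = 5.522×10^-3 m⁴.
Shear stress varies linearly with radius: τ = T·r/J = 2.730e6 × 0.187 / 5.522×10^-3 = 9.245×10^7 Pa.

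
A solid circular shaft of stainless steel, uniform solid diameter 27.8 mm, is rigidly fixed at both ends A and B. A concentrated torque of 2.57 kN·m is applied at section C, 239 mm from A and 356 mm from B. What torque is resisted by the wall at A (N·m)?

1540 N·m

With uniform GJ and both ends fixed, compatibility θ_AC = θ_CB gives T_A·a = T_B·b, together with T_A + T_B = T₀.
T_A = T₀·b/(a+b) = 2570·356/595.0 = 1538 N·m; T_B = 1032 N·m.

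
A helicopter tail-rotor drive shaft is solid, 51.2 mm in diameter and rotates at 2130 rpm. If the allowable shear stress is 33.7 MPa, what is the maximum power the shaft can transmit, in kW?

198 kW

J = πd⁴/32 = π(0.0512)⁴/32 = 6.747×10^-7 m⁴.
T_max = τ_allow·J/r = 3.37×10^7 × 6.747×10^-7 / 0.0256 = 888.1 N·m.
ω = 2π·2130/60 = 223.1 rad/s, so P_max = T_max·ω = 1.981×10^5 W.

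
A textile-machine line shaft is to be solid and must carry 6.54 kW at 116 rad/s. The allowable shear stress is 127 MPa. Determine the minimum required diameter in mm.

ω = 116 rad/s, so T = P/ω = 6.54×10³ / 116.0 = 56.38 N·m.
For a solid shaft τ_max = 16T/(πd³), so d = (16T/(π τ_allow))^(1/3) = (16·56.38/(π·1.27×10^8))^(1/3) = 0.01312 m.

13.1 mm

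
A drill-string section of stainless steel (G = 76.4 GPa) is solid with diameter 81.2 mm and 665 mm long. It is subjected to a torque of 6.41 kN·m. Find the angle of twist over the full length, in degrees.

0.749°

J = πd⁴/32 = π(0.0812)⁴/32 = 4.268×10^-6 m⁴.
θ = T·L/(G·J) = 6410 × 0.665 / (76.4×10⁹ × 4.268×10^-6) = 0.01307 rad.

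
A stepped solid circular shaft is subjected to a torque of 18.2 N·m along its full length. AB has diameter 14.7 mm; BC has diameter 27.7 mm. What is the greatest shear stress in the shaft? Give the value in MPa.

Under the same torque, τ_max = 16T/(πd³) is largest where d is smallest — segment AB (d = 14.7 mm).
τ_max = 16·18.20/(π·(0.0147)³) = 2.918×10^7 Pa.

29.2 MPa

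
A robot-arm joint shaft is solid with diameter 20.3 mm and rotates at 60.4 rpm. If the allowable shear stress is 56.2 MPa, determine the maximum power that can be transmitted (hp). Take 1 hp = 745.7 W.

J = πd⁴/32 = π(0.0203)⁴/32 = 1.667×10^-8 m⁴.
T_max = τ_allow·J/r = 5.62×10^7 × 1.667×10^-8 / 0.0102 = 92.31 N·m.
ω = 2π·60.4/60 = 6.325 rad/s, so P_max = T_max·ω = 583.9 W.

0.783 hp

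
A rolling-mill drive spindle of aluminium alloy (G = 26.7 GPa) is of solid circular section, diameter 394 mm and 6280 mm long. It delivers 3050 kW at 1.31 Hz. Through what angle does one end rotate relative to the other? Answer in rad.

ω = 2π·1.31 = 8.231 rad/s, so T = P/ω = 3050×10³ / 8.231 = 370600 N·m.
J = πd⁴/32 = π(0.394)⁴/32 = 2.366×10^-3 m⁴.
θ = T·L/(G·J) = 370600 × 6.28 / (26.7×10⁹ × 2.366×10^-3) = 0.03684 rad.

0.0368 rad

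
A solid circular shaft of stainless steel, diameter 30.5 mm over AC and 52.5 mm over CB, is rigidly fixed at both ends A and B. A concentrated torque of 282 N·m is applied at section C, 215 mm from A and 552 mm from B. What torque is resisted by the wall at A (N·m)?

63.8 N·m

Compatibility: T_A·a/J_AC = T_B·b/J_CB with T_A + T_B = T₀.
J_AC = 8.50×10^-8 m⁴, J_CB = 7.46×10^-7 m⁴, so T_A = T₀·(J_AC/a)/((J_AC/a)+(J_CB/b)) = 63.81 N·m, T_B = 218.2 N·m.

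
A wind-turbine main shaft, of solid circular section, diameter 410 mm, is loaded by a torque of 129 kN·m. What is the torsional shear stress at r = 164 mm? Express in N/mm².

J = πd⁴/32 = π(0.410)⁴/32 = 2.774×10^-3 m⁴.
Shear stress varies linearly with radius: τ = T·r/J = 129000 × 0.164 / 2.774×10^-3 = 7.626×10^6 Pa.

7.63 N/mm²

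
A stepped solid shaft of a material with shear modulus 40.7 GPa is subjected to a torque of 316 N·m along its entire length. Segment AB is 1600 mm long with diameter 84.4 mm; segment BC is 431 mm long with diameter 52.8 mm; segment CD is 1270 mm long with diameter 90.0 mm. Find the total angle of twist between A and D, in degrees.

J_AB = π(0.0844)⁴/32 = 4.98×10^-6 m⁴; J_BC = π(0.0528)⁴/32 = 7.63×10^-7 m⁴; J_CD = π(0.0900)⁴/32 = 6.44×10^-6 m⁴.
θ = (T/G)·Σ L_i/J_i = (316.0/40.7×10⁹)·(1.60/4.98×10^-6 + 0.431/7.63×10^-7 + 1.27/6.44×10^-6) = 8.410×10^-3 rad.

0.482°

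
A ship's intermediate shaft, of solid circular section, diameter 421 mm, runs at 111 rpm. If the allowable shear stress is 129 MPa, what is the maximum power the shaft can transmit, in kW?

22000 kW

J = πd⁴/32 = π(0.421)⁴/32 = 3.084×10^-3 m⁴.
T_max = τ_allow·J/r = 1.29×10^8 × 3.084×10^-3 / 0.210 = 1.890e6 N·m.
ω = 2π·111/60 = 11.62 rad/s, so P_max = T_max·ω = 2.197×10^7 W.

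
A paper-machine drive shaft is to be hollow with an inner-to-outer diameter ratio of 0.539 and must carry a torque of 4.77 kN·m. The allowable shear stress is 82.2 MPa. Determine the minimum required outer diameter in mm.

For a hollow shaft with d_i/d_o = 0.539: τ_max = 16T/(π d_o³ (1−k⁴)), so d_o = [16T/(π τ_allow (1−k⁴))]^(1/3) = [16·4770/(π·8.22×10^7·0.9156)]^(1/3) = 0.06860 m.

68.6 mm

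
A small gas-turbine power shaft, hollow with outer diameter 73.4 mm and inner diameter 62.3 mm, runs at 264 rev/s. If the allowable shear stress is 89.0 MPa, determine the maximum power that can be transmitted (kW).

J = π(d_o⁴ − d_i⁴)/32 = π(0.0734⁴ − 0.0623⁴)/32 = 1.371×10^-6 m⁴.
T_max = τ_allow·J/r = 8.90×10^7 × 1.371×10^-6 / 0.0367 = 3324 N·m.
ω = 2π·264 = 1659 rad/s, so P_max = T_max·ω = 5.514×10^6 W.

5510 kW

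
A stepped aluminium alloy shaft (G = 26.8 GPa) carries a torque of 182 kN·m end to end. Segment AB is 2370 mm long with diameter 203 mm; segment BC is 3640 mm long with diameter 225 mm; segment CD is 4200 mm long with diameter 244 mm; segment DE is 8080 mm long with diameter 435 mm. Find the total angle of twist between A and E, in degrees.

J_AB = π(0.203)⁴/32 = 1.67×10^-4 m⁴; J_BC = π(0.225)⁴/32 = 2.52×10^-4 m⁴; J_CD = π(0.244)⁴/32 = 3.48×10^-4 m⁴; J_DE = π(0.435)⁴/32 = 3.52×10^-3 m⁴.
θ = (T/G)·Σ L_i/J_i = (182000/26.8×10⁹)·(2.37/1.67×10^-4 + 3.64/2.52×10^-4 + 4.20/3.48×10^-4 + 8.08/3.52×10^-3) = 0.2924 rad.

16.8°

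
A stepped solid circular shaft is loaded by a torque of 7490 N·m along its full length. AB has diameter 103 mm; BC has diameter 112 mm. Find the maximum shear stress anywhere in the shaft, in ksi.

Under the same torque, τ_max = 16T/(πd³) is largest where d is smallest — segment AB (d = 103 mm).
τ_max = 16·7490/(π·(0.103)³) = 3.491×10^7 Pa.

5.06 ksi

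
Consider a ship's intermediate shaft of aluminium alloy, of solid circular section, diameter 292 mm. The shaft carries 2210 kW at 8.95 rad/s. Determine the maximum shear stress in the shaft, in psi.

7330 psi

ω = 8.95 rad/s, so T = P/ω = 2210×10³ / 8.950 = 246900 N·m.
J = πd⁴/32 = π(0.292)⁴/32 = 7.137×10^-4 m⁴.
τ_max = T·r/J = 246900 × 0.146 / 7.137×10^-4 = 5.051×10^7 Pa.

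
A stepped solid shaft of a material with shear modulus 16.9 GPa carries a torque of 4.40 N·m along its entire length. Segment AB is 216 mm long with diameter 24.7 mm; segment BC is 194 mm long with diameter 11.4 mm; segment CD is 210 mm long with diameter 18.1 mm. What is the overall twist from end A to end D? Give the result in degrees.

J_AB = π(0.0247)⁴/32 = 3.65×10^-8 m⁴; J_BC = π(0.0114)⁴/32 = 1.66×10^-9 m⁴; J_CD = π(0.0181)⁴/32 = 1.05×10^-8 m⁴.
θ = (T/G)·Σ L_i/J_i = (4.400/16.9×10⁹)·(0.216/3.65×10^-8 + 0.194/1.66×10^-9 + 0.210/1.05×10^-8) = 0.03719 rad.

2.13°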